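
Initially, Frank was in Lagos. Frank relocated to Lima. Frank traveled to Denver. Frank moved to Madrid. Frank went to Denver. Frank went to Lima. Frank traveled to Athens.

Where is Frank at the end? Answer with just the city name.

Tracking Frank's location:
Start: Frank is in Lagos.
After move 1: Lagos -> Lima. Frank is in Lima.
After move 2: Lima -> Denver. Frank is in Denver.
After move 3: Denver -> Madrid. Frank is in Madrid.
After move 4: Madrid -> Denver. Frank is in Denver.
After move 5: Denver -> Lima. Frank is in Lima.
After move 6: Lima -> Athens. Frank is in Athens.

Answer: Athens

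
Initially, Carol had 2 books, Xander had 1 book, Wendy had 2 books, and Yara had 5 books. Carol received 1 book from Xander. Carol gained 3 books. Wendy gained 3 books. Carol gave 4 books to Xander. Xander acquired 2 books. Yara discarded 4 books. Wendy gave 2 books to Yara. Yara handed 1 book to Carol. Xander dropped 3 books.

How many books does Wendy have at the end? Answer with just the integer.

Answer: 3

Derivation:
Tracking counts step by step:
Start: Carol=2, Xander=1, Wendy=2, Yara=5
Event 1 (Xander -> Carol, 1): Xander: 1 -> 0, Carol: 2 -> 3. State: Carol=3, Xander=0, Wendy=2, Yara=5
Event 2 (Carol +3): Carol: 3 -> 6. State: Carol=6, Xander=0, Wendy=2, Yara=5
Event 3 (Wendy +3): Wendy: 2 -> 5. State: Carol=6, Xander=0, Wendy=5, Yara=5
Event 4 (Carol -> Xander, 4): Carol: 6 -> 2, Xander: 0 -> 4. State: Carol=2, Xander=4, Wendy=5, Yara=5
Event 5 (Xander +2): Xander: 4 -> 6. State: Carol=2, Xander=6, Wendy=5, Yara=5
Event 6 (Yara -4): Yara: 5 -> 1. State: Carol=2, Xander=6, Wendy=5, Yara=1
Event 7 (Wendy -> Yara, 2): Wendy: 5 -> 3, Yara: 1 -> 3. State: Carol=2, Xander=6, Wendy=3, Yara=3
Event 8 (Yara -> Carol, 1): Yara: 3 -> 2, Carol: 2 -> 3. State: Carol=3, Xander=6, Wendy=3, Yara=2
Event 9 (Xander -3): Xander: 6 -> 3. State: Carol=3, Xander=3, Wendy=3, Yara=2

Wendy's final count: 3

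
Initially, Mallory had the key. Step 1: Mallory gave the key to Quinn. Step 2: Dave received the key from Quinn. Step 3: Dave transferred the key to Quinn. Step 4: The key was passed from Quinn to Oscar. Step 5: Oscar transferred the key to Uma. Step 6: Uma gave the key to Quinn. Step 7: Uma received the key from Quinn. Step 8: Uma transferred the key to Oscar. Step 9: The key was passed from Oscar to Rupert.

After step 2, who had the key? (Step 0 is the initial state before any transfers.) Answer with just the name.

Answer: Dave

Derivation:
Tracking the key holder through step 2:
After step 0 (start): Mallory
After step 1: Quinn
After step 2: Dave

At step 2, the holder is Dave.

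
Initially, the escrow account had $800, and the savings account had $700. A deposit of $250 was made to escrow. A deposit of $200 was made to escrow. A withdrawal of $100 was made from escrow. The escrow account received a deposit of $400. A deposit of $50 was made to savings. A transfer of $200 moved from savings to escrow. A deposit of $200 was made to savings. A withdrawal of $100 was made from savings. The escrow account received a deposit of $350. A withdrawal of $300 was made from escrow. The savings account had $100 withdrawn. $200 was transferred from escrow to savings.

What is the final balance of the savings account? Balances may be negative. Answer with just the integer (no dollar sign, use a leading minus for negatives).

Answer: 750

Derivation:
Tracking account balances step by step:
Start: escrow=800, savings=700
Event 1 (deposit 250 to escrow): escrow: 800 + 250 = 1050. Balances: escrow=1050, savings=700
Event 2 (deposit 200 to escrow): escrow: 1050 + 200 = 1250. Balances: escrow=1250, savings=700
Event 3 (withdraw 100 from escrow): escrow: 1250 - 100 = 1150. Balances: escrow=1150, savings=700
Event 4 (deposit 400 to escrow): escrow: 1150 + 400 = 1550. Balances: escrow=1550, savings=700
Event 5 (deposit 50 to savings): savings: 700 + 50 = 750. Balances: escrow=1550, savings=750
Event 6 (transfer 200 savings -> escrow): savings: 750 - 200 = 550, escrow: 1550 + 200 = 1750. Balances: escrow=1750, savings=550
Event 7 (deposit 200 to savings): savings: 550 + 200 = 750. Balances: escrow=1750, savings=750
Event 8 (withdraw 100 from savings): savings: 750 - 100 = 650. Balances: escrow=1750, savings=650
Event 9 (deposit 350 to escrow): escrow: 1750 + 350 = 2100. Balances: escrow=2100, savings=650
Event 10 (withdraw 300 from escrow): escrow: 2100 - 300 = 1800. Balances: escrow=1800, savings=650
Event 11 (withdraw 100 from savings): savings: 650 - 100 = 550. Balances: escrow=1800, savings=550
Event 12 (transfer 200 escrow -> savings): escrow: 1800 - 200 = 1600, savings: 550 + 200 = 750. Balances: escrow=1600, savings=750

Final balance of savings: 750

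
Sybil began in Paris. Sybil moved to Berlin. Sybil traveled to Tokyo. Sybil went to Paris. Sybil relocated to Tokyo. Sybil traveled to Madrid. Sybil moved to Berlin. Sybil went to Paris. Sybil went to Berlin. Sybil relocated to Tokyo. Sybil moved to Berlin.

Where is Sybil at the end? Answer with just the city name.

Tracking Sybil's location:
Start: Sybil is in Paris.
After move 1: Paris -> Berlin. Sybil is in Berlin.
After move 2: Berlin -> Tokyo. Sybil is in Tokyo.
After move 3: Tokyo -> Paris. Sybil is in Paris.
After move 4: Paris -> Tokyo. Sybil is in Tokyo.
After move 5: Tokyo -> Madrid. Sybil is in Madrid.
After move 6: Madrid -> Berlin. Sybil is in Berlin.
After move 7: Berlin -> Paris. Sybil is in Paris.
After move 8: Paris -> Berlin. Sybil is in Berlin.
After move 9: Berlin -> Tokyo. Sybil is in Tokyo.
After move 10: Tokyo -> Berlin. Sybil is in Berlin.

Answer: Berlin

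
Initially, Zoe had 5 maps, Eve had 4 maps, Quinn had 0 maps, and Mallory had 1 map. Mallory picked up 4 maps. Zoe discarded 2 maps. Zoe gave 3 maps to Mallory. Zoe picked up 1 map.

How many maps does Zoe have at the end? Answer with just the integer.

Tracking counts step by step:
Start: Zoe=5, Eve=4, Quinn=0, Mallory=1
Event 1 (Mallory +4): Mallory: 1 -> 5. State: Zoe=5, Eve=4, Quinn=0, Mallory=5
Event 2 (Zoe -2): Zoe: 5 -> 3. State: Zoe=3, Eve=4, Quinn=0, Mallory=5
Event 3 (Zoe -> Mallory, 3): Zoe: 3 -> 0, Mallory: 5 -> 8. State: Zoe=0, Eve=4, Quinn=0, Mallory=8
Event 4 (Zoe +1): Zoe: 0 -> 1. State: Zoe=1, Eve=4, Quinn=0, Mallory=8

Zoe's final count: 1

Answer: 1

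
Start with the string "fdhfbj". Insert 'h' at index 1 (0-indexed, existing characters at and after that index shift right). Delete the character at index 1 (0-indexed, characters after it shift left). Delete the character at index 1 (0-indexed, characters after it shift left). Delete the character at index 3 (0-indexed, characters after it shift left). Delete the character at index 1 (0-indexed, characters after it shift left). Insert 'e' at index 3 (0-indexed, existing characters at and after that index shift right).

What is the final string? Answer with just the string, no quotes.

Answer: ffje

Derivation:
Applying each edit step by step:
Start: "fdhfbj"
Op 1 (insert 'h' at idx 1): "fdhfbj" -> "fhdhfbj"
Op 2 (delete idx 1 = 'h'): "fhdhfbj" -> "fdhfbj"
Op 3 (delete idx 1 = 'd'): "fdhfbj" -> "fhfbj"
Op 4 (delete idx 3 = 'b'): "fhfbj" -> "fhfj"
Op 5 (delete idx 1 = 'h'): "fhfj" -> "ffj"
Op 6 (insert 'e' at idx 3): "ffj" -> "ffje"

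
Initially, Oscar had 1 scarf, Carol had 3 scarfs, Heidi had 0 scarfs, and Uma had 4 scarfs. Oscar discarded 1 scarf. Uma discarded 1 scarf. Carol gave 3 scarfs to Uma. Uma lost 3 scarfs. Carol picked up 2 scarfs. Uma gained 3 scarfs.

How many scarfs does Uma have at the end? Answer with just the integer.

Answer: 6

Derivation:
Tracking counts step by step:
Start: Oscar=1, Carol=3, Heidi=0, Uma=4
Event 1 (Oscar -1): Oscar: 1 -> 0. State: Oscar=0, Carol=3, Heidi=0, Uma=4
Event 2 (Uma -1): Uma: 4 -> 3. State: Oscar=0, Carol=3, Heidi=0, Uma=3
Event 3 (Carol -> Uma, 3): Carol: 3 -> 0, Uma: 3 -> 6. State: Oscar=0, Carol=0, Heidi=0, Uma=6
Event 4 (Uma -3): Uma: 6 -> 3. State: Oscar=0, Carol=0, Heidi=0, Uma=3
Event 5 (Carol +2): Carol: 0 -> 2. State: Oscar=0, Carol=2, Heidi=0, Uma=3
Event 6 (Uma +3): Uma: 3 -> 6. State: Oscar=0, Carol=2, Heidi=0, Uma=6

Uma's final count: 6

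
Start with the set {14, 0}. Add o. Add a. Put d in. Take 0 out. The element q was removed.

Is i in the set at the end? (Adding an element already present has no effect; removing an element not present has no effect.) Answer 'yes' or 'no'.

Tracking the set through each operation:
Start: {0, 14}
Event 1 (add o): added. Set: {0, 14, o}
Event 2 (add a): added. Set: {0, 14, a, o}
Event 3 (add d): added. Set: {0, 14, a, d, o}
Event 4 (remove 0): removed. Set: {14, a, d, o}
Event 5 (remove q): not present, no change. Set: {14, a, d, o}

Final set: {14, a, d, o} (size 4)
i is NOT in the final set.

Answer: no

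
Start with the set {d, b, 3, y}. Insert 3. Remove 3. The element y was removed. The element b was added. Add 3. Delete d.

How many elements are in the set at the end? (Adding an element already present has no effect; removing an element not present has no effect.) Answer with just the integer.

Answer: 2

Derivation:
Tracking the set through each operation:
Start: {3, b, d, y}
Event 1 (add 3): already present, no change. Set: {3, b, d, y}
Event 2 (remove 3): removed. Set: {b, d, y}
Event 3 (remove y): removed. Set: {b, d}
Event 4 (add b): already present, no change. Set: {b, d}
Event 5 (add 3): added. Set: {3, b, d}
Event 6 (remove d): removed. Set: {3, b}

Final set: {3, b} (size 2)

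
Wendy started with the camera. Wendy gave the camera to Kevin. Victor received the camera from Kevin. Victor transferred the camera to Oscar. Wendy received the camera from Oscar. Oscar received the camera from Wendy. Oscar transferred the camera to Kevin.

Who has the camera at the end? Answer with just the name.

Tracking the camera through each event:
Start: Wendy has the camera.
After event 1: Kevin has the camera.
After event 2: Victor has the camera.
After event 3: Oscar has the camera.
After event 4: Wendy has the camera.
After event 5: Oscar has the camera.
After event 6: Kevin has the camera.

Answer: Kevin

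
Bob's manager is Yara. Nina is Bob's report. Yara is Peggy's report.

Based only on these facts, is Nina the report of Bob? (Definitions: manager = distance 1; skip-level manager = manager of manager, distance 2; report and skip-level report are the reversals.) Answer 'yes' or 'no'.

Answer: yes

Derivation:
Reconstructing the manager chain from the given facts:
  Peggy -> Yara -> Bob -> Nina
(each arrow means 'manager of the next')
Positions in the chain (0 = top):
  position of Peggy: 0
  position of Yara: 1
  position of Bob: 2
  position of Nina: 3

Nina is at position 3, Bob is at position 2; signed distance (j - i) = -1.
'report' requires j - i = -1. Actual distance is -1, so the relation HOLDS.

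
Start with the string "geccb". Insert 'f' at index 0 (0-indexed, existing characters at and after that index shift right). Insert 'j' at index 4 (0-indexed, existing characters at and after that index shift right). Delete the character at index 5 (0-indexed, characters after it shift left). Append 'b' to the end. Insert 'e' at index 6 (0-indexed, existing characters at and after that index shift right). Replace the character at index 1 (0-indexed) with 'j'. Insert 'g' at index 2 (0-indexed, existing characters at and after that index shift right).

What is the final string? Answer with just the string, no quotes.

Applying each edit step by step:
Start: "geccb"
Op 1 (insert 'f' at idx 0): "geccb" -> "fgeccb"
Op 2 (insert 'j' at idx 4): "fgeccb" -> "fgecjcb"
Op 3 (delete idx 5 = 'c'): "fgecjcb" -> "fgecjb"
Op 4 (append 'b'): "fgecjb" -> "fgecjbb"
Op 5 (insert 'e' at idx 6): "fgecjbb" -> "fgecjbeb"
Op 6 (replace idx 1: 'g' -> 'j'): "fgecjbeb" -> "fjecjbeb"
Op 7 (insert 'g' at idx 2): "fjecjbeb" -> "fjgecjbeb"

Answer: fjgecjbeb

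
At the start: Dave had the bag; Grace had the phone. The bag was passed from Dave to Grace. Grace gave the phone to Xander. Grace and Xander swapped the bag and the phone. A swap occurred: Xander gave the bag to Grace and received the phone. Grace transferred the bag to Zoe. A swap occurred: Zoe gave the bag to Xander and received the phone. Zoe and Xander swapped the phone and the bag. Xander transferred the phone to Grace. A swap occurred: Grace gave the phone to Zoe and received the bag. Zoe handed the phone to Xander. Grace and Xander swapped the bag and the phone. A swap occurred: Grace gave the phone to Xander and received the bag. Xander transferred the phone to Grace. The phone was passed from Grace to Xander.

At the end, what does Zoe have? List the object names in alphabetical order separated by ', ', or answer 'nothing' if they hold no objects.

Answer: nothing

Derivation:
Tracking all object holders:
Start: bag:Dave, phone:Grace
Event 1 (give bag: Dave -> Grace). State: bag:Grace, phone:Grace
Event 2 (give phone: Grace -> Xander). State: bag:Grace, phone:Xander
Event 3 (swap bag<->phone: now bag:Xander, phone:Grace). State: bag:Xander, phone:Grace
Event 4 (swap bag<->phone: now bag:Grace, phone:Xander). State: bag:Grace, phone:Xander
Event 5 (give bag: Grace -> Zoe). State: bag:Zoe, phone:Xander
Event 6 (swap bag<->phone: now bag:Xander, phone:Zoe). State: bag:Xander, phone:Zoe
Event 7 (swap phone<->bag: now phone:Xander, bag:Zoe). State: bag:Zoe, phone:Xander
Event 8 (give phone: Xander -> Grace). State: bag:Zoe, phone:Grace
Event 9 (swap phone<->bag: now phone:Zoe, bag:Grace). State: bag:Grace, phone:Zoe
Event 10 (give phone: Zoe -> Xander). State: bag:Grace, phone:Xander
Event 11 (swap bag<->phone: now bag:Xander, phone:Grace). State: bag:Xander, phone:Grace
Event 12 (swap phone<->bag: now phone:Xander, bag:Grace). State: bag:Grace, phone:Xander
Event 13 (give phone: Xander -> Grace). State: bag:Grace, phone:Grace
Event 14 (give phone: Grace -> Xander). State: bag:Grace, phone:Xander

Final state: bag:Grace, phone:Xander
Zoe holds: (nothing).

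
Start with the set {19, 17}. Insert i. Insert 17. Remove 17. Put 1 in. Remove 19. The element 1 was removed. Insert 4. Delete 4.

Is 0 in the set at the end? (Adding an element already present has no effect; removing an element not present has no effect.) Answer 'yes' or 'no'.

Answer: no

Derivation:
Tracking the set through each operation:
Start: {17, 19}
Event 1 (add i): added. Set: {17, 19, i}
Event 2 (add 17): already present, no change. Set: {17, 19, i}
Event 3 (remove 17): removed. Set: {19, i}
Event 4 (add 1): added. Set: {1, 19, i}
Event 5 (remove 19): removed. Set: {1, i}
Event 6 (remove 1): removed. Set: {i}
Event 7 (add 4): added. Set: {4, i}
Event 8 (remove 4): removed. Set: {i}

Final set: {i} (size 1)
0 is NOT in the final set.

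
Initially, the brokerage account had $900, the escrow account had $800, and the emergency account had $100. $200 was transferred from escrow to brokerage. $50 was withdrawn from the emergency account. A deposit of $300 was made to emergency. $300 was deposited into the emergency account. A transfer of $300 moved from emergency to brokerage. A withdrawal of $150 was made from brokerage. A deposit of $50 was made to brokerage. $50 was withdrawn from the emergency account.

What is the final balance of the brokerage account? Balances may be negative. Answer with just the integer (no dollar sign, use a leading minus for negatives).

Answer: 1300

Derivation:
Tracking account balances step by step:
Start: brokerage=900, escrow=800, emergency=100
Event 1 (transfer 200 escrow -> brokerage): escrow: 800 - 200 = 600, brokerage: 900 + 200 = 1100. Balances: brokerage=1100, escrow=600, emergency=100
Event 2 (withdraw 50 from emergency): emergency: 100 - 50 = 50. Balances: brokerage=1100, escrow=600, emergency=50
Event 3 (deposit 300 to emergency): emergency: 50 + 300 = 350. Balances: brokerage=1100, escrow=600, emergency=350
Event 4 (deposit 300 to emergency): emergency: 350 + 300 = 650. Balances: brokerage=1100, escrow=600, emergency=650
Event 5 (transfer 300 emergency -> brokerage): emergency: 650 - 300 = 350, brokerage: 1100 + 300 = 1400. Balances: brokerage=1400, escrow=600, emergency=350
Event 6 (withdraw 150 from brokerage): brokerage: 1400 - 150 = 1250. Balances: brokerage=1250, escrow=600, emergency=350
Event 7 (deposit 50 to brokerage): brokerage: 1250 + 50 = 1300. Balances: brokerage=1300, escrow=600, emergency=350
Event 8 (withdraw 50 from emergency): emergency: 350 - 50 = 300. Balances: brokerage=1300, escrow=600, emergency=300

Final balance of brokerage: 1300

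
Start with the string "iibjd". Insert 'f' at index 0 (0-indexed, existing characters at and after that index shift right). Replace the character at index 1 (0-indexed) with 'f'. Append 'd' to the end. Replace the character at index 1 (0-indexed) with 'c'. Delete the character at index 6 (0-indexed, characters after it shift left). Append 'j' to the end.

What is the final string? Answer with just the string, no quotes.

Applying each edit step by step:
Start: "iibjd"
Op 1 (insert 'f' at idx 0): "iibjd" -> "fiibjd"
Op 2 (replace idx 1: 'i' -> 'f'): "fiibjd" -> "ffibjd"
Op 3 (append 'd'): "ffibjd" -> "ffibjdd"
Op 4 (replace idx 1: 'f' -> 'c'): "ffibjdd" -> "fcibjdd"
Op 5 (delete idx 6 = 'd'): "fcibjdd" -> "fcibjd"
Op 6 (append 'j'): "fcibjd" -> "fcibjdj"

Answer: fcibjdj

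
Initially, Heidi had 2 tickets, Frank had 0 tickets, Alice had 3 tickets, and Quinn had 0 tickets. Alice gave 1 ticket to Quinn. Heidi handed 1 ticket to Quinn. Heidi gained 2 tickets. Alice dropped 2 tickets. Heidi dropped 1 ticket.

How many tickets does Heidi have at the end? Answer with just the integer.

Answer: 2

Derivation:
Tracking counts step by step:
Start: Heidi=2, Frank=0, Alice=3, Quinn=0
Event 1 (Alice -> Quinn, 1): Alice: 3 -> 2, Quinn: 0 -> 1. State: Heidi=2, Frank=0, Alice=2, Quinn=1
Event 2 (Heidi -> Quinn, 1): Heidi: 2 -> 1, Quinn: 1 -> 2. State: Heidi=1, Frank=0, Alice=2, Quinn=2
Event 3 (Heidi +2): Heidi: 1 -> 3. State: Heidi=3, Frank=0, Alice=2, Quinn=2
Event 4 (Alice -2): Alice: 2 -> 0. State: Heidi=3, Frank=0, Alice=0, Quinn=2
Event 5 (Heidi -1): Heidi: 3 -> 2. State: Heidi=2, Frank=0, Alice=0, Quinn=2

Heidi's final count: 2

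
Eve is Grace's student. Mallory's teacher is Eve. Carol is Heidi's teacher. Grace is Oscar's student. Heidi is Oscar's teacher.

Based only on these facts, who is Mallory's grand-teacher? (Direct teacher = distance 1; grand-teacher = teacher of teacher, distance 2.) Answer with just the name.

Answer: Grace

Derivation:
Reconstructing the teacher chain from the given facts:
  Carol -> Heidi -> Oscar -> Grace -> Eve -> Mallory
(each arrow means 'teacher of the next')
Positions in the chain (0 = top):
  position of Carol: 0
  position of Heidi: 1
  position of Oscar: 2
  position of Grace: 3
  position of Eve: 4
  position of Mallory: 5

Mallory is at position 5; the grand-teacher is 2 steps up the chain, i.e. position 3: Grace.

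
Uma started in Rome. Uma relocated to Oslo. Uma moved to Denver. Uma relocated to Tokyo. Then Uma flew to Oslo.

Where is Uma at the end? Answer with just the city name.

Tracking Uma's location:
Start: Uma is in Rome.
After move 1: Rome -> Oslo. Uma is in Oslo.
After move 2: Oslo -> Denver. Uma is in Denver.
After move 3: Denver -> Tokyo. Uma is in Tokyo.
After move 4: Tokyo -> Oslo. Uma is in Oslo.

Answer: Oslo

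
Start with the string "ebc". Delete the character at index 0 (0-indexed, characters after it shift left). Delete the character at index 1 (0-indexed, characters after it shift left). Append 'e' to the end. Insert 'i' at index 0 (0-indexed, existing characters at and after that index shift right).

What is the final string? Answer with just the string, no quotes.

Applying each edit step by step:
Start: "ebc"
Op 1 (delete idx 0 = 'e'): "ebc" -> "bc"
Op 2 (delete idx 1 = 'c'): "bc" -> "b"
Op 3 (append 'e'): "b" -> "be"
Op 4 (insert 'i' at idx 0): "be" -> "ibe"

Answer: ibe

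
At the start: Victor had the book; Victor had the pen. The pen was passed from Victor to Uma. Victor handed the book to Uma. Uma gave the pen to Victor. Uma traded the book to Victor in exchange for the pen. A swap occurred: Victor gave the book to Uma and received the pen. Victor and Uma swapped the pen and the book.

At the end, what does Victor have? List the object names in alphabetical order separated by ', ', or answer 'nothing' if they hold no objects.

Tracking all object holders:
Start: book:Victor, pen:Victor
Event 1 (give pen: Victor -> Uma). State: book:Victor, pen:Uma
Event 2 (give book: Victor -> Uma). State: book:Uma, pen:Uma
Event 3 (give pen: Uma -> Victor). State: book:Uma, pen:Victor
Event 4 (swap book<->pen: now book:Victor, pen:Uma). State: book:Victor, pen:Uma
Event 5 (swap book<->pen: now book:Uma, pen:Victor). State: book:Uma, pen:Victor
Event 6 (swap pen<->book: now pen:Uma, book:Victor). State: book:Victor, pen:Uma

Final state: book:Victor, pen:Uma
Victor holds: book.

Answer: book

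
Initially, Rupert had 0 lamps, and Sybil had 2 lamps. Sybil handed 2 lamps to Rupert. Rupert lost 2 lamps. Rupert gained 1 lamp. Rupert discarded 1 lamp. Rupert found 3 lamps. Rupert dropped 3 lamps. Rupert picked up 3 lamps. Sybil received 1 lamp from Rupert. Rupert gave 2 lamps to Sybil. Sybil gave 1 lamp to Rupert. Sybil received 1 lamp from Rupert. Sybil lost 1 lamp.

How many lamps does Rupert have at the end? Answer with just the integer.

Tracking counts step by step:
Start: Rupert=0, Sybil=2
Event 1 (Sybil -> Rupert, 2): Sybil: 2 -> 0, Rupert: 0 -> 2. State: Rupert=2, Sybil=0
Event 2 (Rupert -2): Rupert: 2 -> 0. State: Rupert=0, Sybil=0
Event 3 (Rupert +1): Rupert: 0 -> 1. State: Rupert=1, Sybil=0
Event 4 (Rupert -1): Rupert: 1 -> 0. State: Rupert=0, Sybil=0
Event 5 (Rupert +3): Rupert: 0 -> 3. State: Rupert=3, Sybil=0
Event 6 (Rupert -3): Rupert: 3 -> 0. State: Rupert=0, Sybil=0
Event 7 (Rupert +3): Rupert: 0 -> 3. State: Rupert=3, Sybil=0
Event 8 (Rupert -> Sybil, 1): Rupert: 3 -> 2, Sybil: 0 -> 1. State: Rupert=2, Sybil=1
Event 9 (Rupert -> Sybil, 2): Rupert: 2 -> 0, Sybil: 1 -> 3. State: Rupert=0, Sybil=3
Event 10 (Sybil -> Rupert, 1): Sybil: 3 -> 2, Rupert: 0 -> 1. State: Rupert=1, Sybil=2
Event 11 (Rupert -> Sybil, 1): Rupert: 1 -> 0, Sybil: 2 -> 3. State: Rupert=0, Sybil=3
Event 12 (Sybil -1): Sybil: 3 -> 2. State: Rupert=0, Sybil=2

Rupert's final count: 0

Answer: 0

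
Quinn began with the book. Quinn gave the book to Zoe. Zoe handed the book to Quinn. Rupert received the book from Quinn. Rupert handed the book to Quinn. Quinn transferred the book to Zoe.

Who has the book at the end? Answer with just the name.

Tracking the book through each event:
Start: Quinn has the book.
After event 1: Zoe has the book.
After event 2: Quinn has the book.
After event 3: Rupert has the book.
After event 4: Quinn has the book.
After event 5: Zoe has the book.

Answer: Zoe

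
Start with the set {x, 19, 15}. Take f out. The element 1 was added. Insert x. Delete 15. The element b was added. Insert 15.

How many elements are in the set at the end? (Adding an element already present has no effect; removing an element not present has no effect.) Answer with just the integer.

Tracking the set through each operation:
Start: {15, 19, x}
Event 1 (remove f): not present, no change. Set: {15, 19, x}
Event 2 (add 1): added. Set: {1, 15, 19, x}
Event 3 (add x): already present, no change. Set: {1, 15, 19, x}
Event 4 (remove 15): removed. Set: {1, 19, x}
Event 5 (add b): added. Set: {1, 19, b, x}
Event 6 (add 15): added. Set: {1, 15, 19, b, x}

Final set: {1, 15, 19, b, x} (size 5)

Answer: 5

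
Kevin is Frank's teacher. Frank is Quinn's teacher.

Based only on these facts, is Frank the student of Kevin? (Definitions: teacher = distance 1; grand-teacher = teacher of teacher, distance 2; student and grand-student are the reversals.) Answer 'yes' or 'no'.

Reconstructing the teacher chain from the given facts:
  Kevin -> Frank -> Quinn
(each arrow means 'teacher of the next')
Positions in the chain (0 = top):
  position of Kevin: 0
  position of Frank: 1
  position of Quinn: 2

Frank is at position 1, Kevin is at position 0; signed distance (j - i) = -1.
'student' requires j - i = -1. Actual distance is -1, so the relation HOLDS.

Answer: yes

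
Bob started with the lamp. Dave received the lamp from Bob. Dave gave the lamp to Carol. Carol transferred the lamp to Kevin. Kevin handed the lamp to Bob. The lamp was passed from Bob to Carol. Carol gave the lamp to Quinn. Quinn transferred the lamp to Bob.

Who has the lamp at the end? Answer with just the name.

Answer: Bob

Derivation:
Tracking the lamp through each event:
Start: Bob has the lamp.
After event 1: Dave has the lamp.
After event 2: Carol has the lamp.
After event 3: Kevin has the lamp.
After event 4: Bob has the lamp.
After event 5: Carol has the lamp.
After event 6: Quinn has the lamp.
After event 7: Bob has the lamp.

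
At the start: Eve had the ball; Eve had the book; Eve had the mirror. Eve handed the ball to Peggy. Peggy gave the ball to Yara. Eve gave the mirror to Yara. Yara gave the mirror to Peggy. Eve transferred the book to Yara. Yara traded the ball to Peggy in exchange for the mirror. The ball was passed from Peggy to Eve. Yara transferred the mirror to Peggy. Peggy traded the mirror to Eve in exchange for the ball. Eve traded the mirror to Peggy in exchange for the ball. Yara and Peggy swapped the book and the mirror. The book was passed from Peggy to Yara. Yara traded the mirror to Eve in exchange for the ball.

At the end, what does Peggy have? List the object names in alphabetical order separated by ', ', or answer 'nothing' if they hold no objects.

Tracking all object holders:
Start: ball:Eve, book:Eve, mirror:Eve
Event 1 (give ball: Eve -> Peggy). State: ball:Peggy, book:Eve, mirror:Eve
Event 2 (give ball: Peggy -> Yara). State: ball:Yara, book:Eve, mirror:Eve
Event 3 (give mirror: Eve -> Yara). State: ball:Yara, book:Eve, mirror:Yara
Event 4 (give mirror: Yara -> Peggy). State: ball:Yara, book:Eve, mirror:Peggy
Event 5 (give book: Eve -> Yara). State: ball:Yara, book:Yara, mirror:Peggy
Event 6 (swap ball<->mirror: now ball:Peggy, mirror:Yara). State: ball:Peggy, book:Yara, mirror:Yara
Event 7 (give ball: Peggy -> Eve). State: ball:Eve, book:Yara, mirror:Yara
Event 8 (give mirror: Yara -> Peggy). State: ball:Eve, book:Yara, mirror:Peggy
Event 9 (swap mirror<->ball: now mirror:Eve, ball:Peggy). State: ball:Peggy, book:Yara, mirror:Eve
Event 10 (swap mirror<->ball: now mirror:Peggy, ball:Eve). State: ball:Eve, book:Yara, mirror:Peggy
Event 11 (swap book<->mirror: now book:Peggy, mirror:Yara). State: ball:Eve, book:Peggy, mirror:Yara
Event 12 (give book: Peggy -> Yara). State: ball:Eve, book:Yara, mirror:Yara
Event 13 (swap mirror<->ball: now mirror:Eve, ball:Yara). State: ball:Yara, book:Yara, mirror:Eve

Final state: ball:Yara, book:Yara, mirror:Eve
Peggy holds: (nothing).

Answer: nothing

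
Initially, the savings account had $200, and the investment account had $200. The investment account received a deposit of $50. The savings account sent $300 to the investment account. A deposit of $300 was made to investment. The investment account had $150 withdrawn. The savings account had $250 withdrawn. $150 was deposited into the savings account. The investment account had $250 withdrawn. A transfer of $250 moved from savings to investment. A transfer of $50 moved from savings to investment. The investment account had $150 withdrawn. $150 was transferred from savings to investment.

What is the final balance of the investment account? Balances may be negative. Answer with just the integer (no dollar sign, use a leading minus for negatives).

Tracking account balances step by step:
Start: savings=200, investment=200
Event 1 (deposit 50 to investment): investment: 200 + 50 = 250. Balances: savings=200, investment=250
Event 2 (transfer 300 savings -> investment): savings: 200 - 300 = -100, investment: 250 + 300 = 550. Balances: savings=-100, investment=550
Event 3 (deposit 300 to investment): investment: 550 + 300 = 850. Balances: savings=-100, investment=850
Event 4 (withdraw 150 from investment): investment: 850 - 150 = 700. Balances: savings=-100, investment=700
Event 5 (withdraw 250 from savings): savings: -100 - 250 = -350. Balances: savings=-350, investment=700
Event 6 (deposit 150 to savings): savings: -350 + 150 = -200. Balances: savings=-200, investment=700
Event 7 (withdraw 250 from investment): investment: 700 - 250 = 450. Balances: savings=-200, investment=450
Event 8 (transfer 250 savings -> investment): savings: -200 - 250 = -450, investment: 450 + 250 = 700. Balances: savings=-450, investment=700
Event 9 (transfer 50 savings -> investment): savings: -450 - 50 = -500, investment: 700 + 50 = 750. Balances: savings=-500, investment=750
Event 10 (withdraw 150 from investment): investment: 750 - 150 = 600. Balances: savings=-500, investment=600
Event 11 (transfer 150 savings -> investment): savings: -500 - 150 = -650, investment: 600 + 150 = 750. Balances: savings=-650, investment=750

Final balance of investment: 750

Answer: 750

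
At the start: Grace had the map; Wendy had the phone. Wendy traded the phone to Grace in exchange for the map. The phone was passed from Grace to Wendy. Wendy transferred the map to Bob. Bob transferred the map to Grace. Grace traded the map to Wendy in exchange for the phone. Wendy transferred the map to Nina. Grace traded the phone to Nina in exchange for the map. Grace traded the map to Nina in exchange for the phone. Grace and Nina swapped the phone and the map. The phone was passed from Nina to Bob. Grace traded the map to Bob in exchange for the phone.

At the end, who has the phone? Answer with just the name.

Answer: Grace

Derivation:
Tracking all object holders:
Start: map:Grace, phone:Wendy
Event 1 (swap phone<->map: now phone:Grace, map:Wendy). State: map:Wendy, phone:Grace
Event 2 (give phone: Grace -> Wendy). State: map:Wendy, phone:Wendy
Event 3 (give map: Wendy -> Bob). State: map:Bob, phone:Wendy
Event 4 (give map: Bob -> Grace). State: map:Grace, phone:Wendy
Event 5 (swap map<->phone: now map:Wendy, phone:Grace). State: map:Wendy, phone:Grace
Event 6 (give map: Wendy -> Nina). State: map:Nina, phone:Grace
Event 7 (swap phone<->map: now phone:Nina, map:Grace). State: map:Grace, phone:Nina
Event 8 (swap map<->phone: now map:Nina, phone:Grace). State: map:Nina, phone:Grace
Event 9 (swap phone<->map: now phone:Nina, map:Grace). State: map:Grace, phone:Nina
Event 10 (give phone: Nina -> Bob). State: map:Grace, phone:Bob
Event 11 (swap map<->phone: now map:Bob, phone:Grace). State: map:Bob, phone:Grace

Final state: map:Bob, phone:Grace
The phone is held by Grace.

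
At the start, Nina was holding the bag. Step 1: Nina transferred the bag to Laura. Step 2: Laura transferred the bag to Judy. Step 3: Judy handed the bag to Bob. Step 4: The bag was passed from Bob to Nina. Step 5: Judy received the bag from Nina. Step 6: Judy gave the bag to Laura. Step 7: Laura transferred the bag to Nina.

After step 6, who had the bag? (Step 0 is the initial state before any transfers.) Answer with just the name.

Tracking the bag holder through step 6:
After step 0 (start): Nina
After step 1: Laura
After step 2: Judy
After step 3: Bob
After step 4: Nina
After step 5: Judy
After step 6: Laura

At step 6, the holder is Laura.

Answer: Laura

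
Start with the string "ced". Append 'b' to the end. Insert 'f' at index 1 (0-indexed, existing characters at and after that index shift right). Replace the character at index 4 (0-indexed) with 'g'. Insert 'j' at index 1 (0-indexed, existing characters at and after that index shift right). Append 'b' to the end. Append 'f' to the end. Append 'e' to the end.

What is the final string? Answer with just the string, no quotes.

Applying each edit step by step:
Start: "ced"
Op 1 (append 'b'): "ced" -> "cedb"
Op 2 (insert 'f' at idx 1): "cedb" -> "cfedb"
Op 3 (replace idx 4: 'b' -> 'g'): "cfedb" -> "cfedg"
Op 4 (insert 'j' at idx 1): "cfedg" -> "cjfedg"
Op 5 (append 'b'): "cjfedg" -> "cjfedgb"
Op 6 (append 'f'): "cjfedgb" -> "cjfedgbf"
Op 7 (append 'e'): "cjfedgbf" -> "cjfedgbfe"

Answer: cjfedgbfe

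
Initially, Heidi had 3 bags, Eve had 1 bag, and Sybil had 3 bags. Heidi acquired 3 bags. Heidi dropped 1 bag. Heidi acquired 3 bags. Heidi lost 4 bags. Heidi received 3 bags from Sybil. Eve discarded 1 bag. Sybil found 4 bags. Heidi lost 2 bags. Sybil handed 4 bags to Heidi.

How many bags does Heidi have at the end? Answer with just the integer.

Tracking counts step by step:
Start: Heidi=3, Eve=1, Sybil=3
Event 1 (Heidi +3): Heidi: 3 -> 6. State: Heidi=6, Eve=1, Sybil=3
Event 2 (Heidi -1): Heidi: 6 -> 5. State: Heidi=5, Eve=1, Sybil=3
Event 3 (Heidi +3): Heidi: 5 -> 8. State: Heidi=8, Eve=1, Sybil=3
Event 4 (Heidi -4): Heidi: 8 -> 4. State: Heidi=4, Eve=1, Sybil=3
Event 5 (Sybil -> Heidi, 3): Sybil: 3 -> 0, Heidi: 4 -> 7. State: Heidi=7, Eve=1, Sybil=0
Event 6 (Eve -1): Eve: 1 -> 0. State: Heidi=7, Eve=0, Sybil=0
Event 7 (Sybil +4): Sybil: 0 -> 4. State: Heidi=7, Eve=0, Sybil=4
Event 8 (Heidi -2): Heidi: 7 -> 5. State: Heidi=5, Eve=0, Sybil=4
Event 9 (Sybil -> Heidi, 4): Sybil: 4 -> 0, Heidi: 5 -> 9. State: Heidi=9, Eve=0, Sybil=0

Heidi's final count: 9

Answer: 9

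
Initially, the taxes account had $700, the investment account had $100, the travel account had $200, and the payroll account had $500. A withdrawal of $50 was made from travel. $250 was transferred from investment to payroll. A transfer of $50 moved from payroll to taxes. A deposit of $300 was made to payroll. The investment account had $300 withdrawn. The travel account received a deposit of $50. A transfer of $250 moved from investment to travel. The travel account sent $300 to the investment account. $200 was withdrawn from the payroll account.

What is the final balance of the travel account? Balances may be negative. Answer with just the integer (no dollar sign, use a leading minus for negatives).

Answer: 150

Derivation:
Tracking account balances step by step:
Start: taxes=700, investment=100, travel=200, payroll=500
Event 1 (withdraw 50 from travel): travel: 200 - 50 = 150. Balances: taxes=700, investment=100, travel=150, payroll=500
Event 2 (transfer 250 investment -> payroll): investment: 100 - 250 = -150, payroll: 500 + 250 = 750. Balances: taxes=700, investment=-150, travel=150, payroll=750
Event 3 (transfer 50 payroll -> taxes): payroll: 750 - 50 = 700, taxes: 700 + 50 = 750. Balances: taxes=750, investment=-150, travel=150, payroll=700
Event 4 (deposit 300 to payroll): payroll: 700 + 300 = 1000. Balances: taxes=750, investment=-150, travel=150, payroll=1000
Event 5 (withdraw 300 from investment): investment: -150 - 300 = -450. Balances: taxes=750, investment=-450, travel=150, payroll=1000
Event 6 (deposit 50 to travel): travel: 150 + 50 = 200. Balances: taxes=750, investment=-450, travel=200, payroll=1000
Event 7 (transfer 250 investment -> travel): investment: -450 - 250 = -700, travel: 200 + 250 = 450. Balances: taxes=750, investment=-700, travel=450, payroll=1000
Event 8 (transfer 300 travel -> investment): travel: 450 - 300 = 150, investment: -700 + 300 = -400. Balances: taxes=750, investment=-400, travel=150, payroll=1000
Event 9 (withdraw 200 from payroll): payroll: 1000 - 200 = 800. Balances: taxes=750, investment=-400, travel=150, payroll=800

Final balance of travel: 150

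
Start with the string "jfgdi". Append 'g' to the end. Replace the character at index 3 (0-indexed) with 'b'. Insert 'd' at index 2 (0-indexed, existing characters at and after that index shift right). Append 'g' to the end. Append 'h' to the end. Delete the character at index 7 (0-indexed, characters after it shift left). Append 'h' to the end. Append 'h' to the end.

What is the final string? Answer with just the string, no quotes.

Applying each edit step by step:
Start: "jfgdi"
Op 1 (append 'g'): "jfgdi" -> "jfgdig"
Op 2 (replace idx 3: 'd' -> 'b'): "jfgdig" -> "jfgbig"
Op 3 (insert 'd' at idx 2): "jfgbig" -> "jfdgbig"
Op 4 (append 'g'): "jfdgbig" -> "jfdgbigg"
Op 5 (append 'h'): "jfdgbigg" -> "jfdgbiggh"
Op 6 (delete idx 7 = 'g'): "jfdgbiggh" -> "jfdgbigh"
Op 7 (append 'h'): "jfdgbigh" -> "jfdgbighh"
Op 8 (append 'h'): "jfdgbighh" -> "jfdgbighhh"

Answer: jfdgbighhh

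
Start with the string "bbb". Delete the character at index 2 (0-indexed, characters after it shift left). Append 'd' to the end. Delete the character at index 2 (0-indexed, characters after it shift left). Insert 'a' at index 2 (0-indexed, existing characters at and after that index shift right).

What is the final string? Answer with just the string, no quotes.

Applying each edit step by step:
Start: "bbb"
Op 1 (delete idx 2 = 'b'): "bbb" -> "bb"
Op 2 (append 'd'): "bb" -> "bbd"
Op 3 (delete idx 2 = 'd'): "bbd" -> "bb"
Op 4 (insert 'a' at idx 2): "bb" -> "bba"

Answer: bba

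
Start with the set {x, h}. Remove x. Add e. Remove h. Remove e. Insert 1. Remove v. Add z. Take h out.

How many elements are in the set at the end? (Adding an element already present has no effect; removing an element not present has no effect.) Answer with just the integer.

Tracking the set through each operation:
Start: {h, x}
Event 1 (remove x): removed. Set: {h}
Event 2 (add e): added. Set: {e, h}
Event 3 (remove h): removed. Set: {e}
Event 4 (remove e): removed. Set: {}
Event 5 (add 1): added. Set: {1}
Event 6 (remove v): not present, no change. Set: {1}
Event 7 (add z): added. Set: {1, z}
Event 8 (remove h): not present, no change. Set: {1, z}

Final set: {1, z} (size 2)

Answer: 2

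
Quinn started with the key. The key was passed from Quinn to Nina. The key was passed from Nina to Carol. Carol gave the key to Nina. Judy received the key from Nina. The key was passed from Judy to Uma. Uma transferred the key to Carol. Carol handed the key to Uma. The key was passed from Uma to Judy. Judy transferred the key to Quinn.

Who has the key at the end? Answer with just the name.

Answer: Quinn

Derivation:
Tracking the key through each event:
Start: Quinn has the key.
After event 1: Nina has the key.
After event 2: Carol has the key.
After event 3: Nina has the key.
After event 4: Judy has the key.
After event 5: Uma has the key.
After event 6: Carol has the key.
After event 7: Uma has the key.
After event 8: Judy has the key.
After event 9: Quinn has the key.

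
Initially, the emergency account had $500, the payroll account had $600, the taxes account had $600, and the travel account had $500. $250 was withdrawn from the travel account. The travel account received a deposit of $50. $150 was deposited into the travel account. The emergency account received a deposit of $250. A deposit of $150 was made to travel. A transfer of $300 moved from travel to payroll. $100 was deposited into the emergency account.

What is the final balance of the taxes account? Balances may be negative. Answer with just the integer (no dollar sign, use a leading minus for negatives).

Answer: 600

Derivation:
Tracking account balances step by step:
Start: emergency=500, payroll=600, taxes=600, travel=500
Event 1 (withdraw 250 from travel): travel: 500 - 250 = 250. Balances: emergency=500, payroll=600, taxes=600, travel=250
Event 2 (deposit 50 to travel): travel: 250 + 50 = 300. Balances: emergency=500, payroll=600, taxes=600, travel=300
Event 3 (deposit 150 to travel): travel: 300 + 150 = 450. Balances: emergency=500, payroll=600, taxes=600, travel=450
Event 4 (deposit 250 to emergency): emergency: 500 + 250 = 750. Balances: emergency=750, payroll=600, taxes=600, travel=450
Event 5 (deposit 150 to travel): travel: 450 + 150 = 600. Balances: emergency=750, payroll=600, taxes=600, travel=600
Event 6 (transfer 300 travel -> payroll): travel: 600 - 300 = 300, payroll: 600 + 300 = 900. Balances: emergency=750, payroll=900, taxes=600, travel=300
Event 7 (deposit 100 to emergency): emergency: 750 + 100 = 850. Balances: emergency=850, payroll=900, taxes=600, travel=300

Final balance of taxes: 600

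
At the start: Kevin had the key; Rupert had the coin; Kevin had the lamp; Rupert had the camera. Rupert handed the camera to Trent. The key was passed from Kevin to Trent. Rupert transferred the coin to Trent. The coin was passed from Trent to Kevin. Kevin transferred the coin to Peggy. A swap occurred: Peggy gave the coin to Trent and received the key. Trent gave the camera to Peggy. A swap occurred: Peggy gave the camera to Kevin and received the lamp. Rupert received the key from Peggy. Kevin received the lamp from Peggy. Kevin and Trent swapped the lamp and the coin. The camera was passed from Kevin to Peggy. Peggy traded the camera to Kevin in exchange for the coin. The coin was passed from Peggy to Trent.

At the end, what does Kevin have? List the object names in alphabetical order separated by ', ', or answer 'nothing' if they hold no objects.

Tracking all object holders:
Start: key:Kevin, coin:Rupert, lamp:Kevin, camera:Rupert
Event 1 (give camera: Rupert -> Trent). State: key:Kevin, coin:Rupert, lamp:Kevin, camera:Trent
Event 2 (give key: Kevin -> Trent). State: key:Trent, coin:Rupert, lamp:Kevin, camera:Trent
Event 3 (give coin: Rupert -> Trent). State: key:Trent, coin:Trent, lamp:Kevin, camera:Trent
Event 4 (give coin: Trent -> Kevin). State: key:Trent, coin:Kevin, lamp:Kevin, camera:Trent
Event 5 (give coin: Kevin -> Peggy). State: key:Trent, coin:Peggy, lamp:Kevin, camera:Trent
Event 6 (swap coin<->key: now coin:Trent, key:Peggy). State: key:Peggy, coin:Trent, lamp:Kevin, camera:Trent
Event 7 (give camera: Trent -> Peggy). State: key:Peggy, coin:Trent, lamp:Kevin, camera:Peggy
Event 8 (swap camera<->lamp: now camera:Kevin, lamp:Peggy). State: key:Peggy, coin:Trent, lamp:Peggy, camera:Kevin
Event 9 (give key: Peggy -> Rupert). State: key:Rupert, coin:Trent, lamp:Peggy, camera:Kevin
Event 10 (give lamp: Peggy -> Kevin). State: key:Rupert, coin:Trent, lamp:Kevin, camera:Kevin
Event 11 (swap lamp<->coin: now lamp:Trent, coin:Kevin). State: key:Rupert, coin:Kevin, lamp:Trent, camera:Kevin
Event 12 (give camera: Kevin -> Peggy). State: key:Rupert, coin:Kevin, lamp:Trent, camera:Peggy
Event 13 (swap camera<->coin: now camera:Kevin, coin:Peggy). State: key:Rupert, coin:Peggy, lamp:Trent, camera:Kevin
Event 14 (give coin: Peggy -> Trent). State: key:Rupert, coin:Trent, lamp:Trent, camera:Kevin

Final state: key:Rupert, coin:Trent, lamp:Trent, camera:Kevin
Kevin holds: camera.

Answer: camera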